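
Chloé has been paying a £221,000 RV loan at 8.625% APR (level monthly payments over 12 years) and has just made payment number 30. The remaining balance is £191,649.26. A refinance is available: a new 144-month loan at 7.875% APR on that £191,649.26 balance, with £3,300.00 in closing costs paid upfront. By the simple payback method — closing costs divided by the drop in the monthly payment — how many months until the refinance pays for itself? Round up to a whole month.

9 months

Current payment = 221,000 × 8.625%/12 / (1 − (1+0.0071875)^−144) = £2,468.60.
Refinanced payment = 191,649.26 × 0.0065625 / (1 − (1+0.0065625)^−144) = £2,061.40.
Monthly savings = £2,468.60 − £2,061.40 = £407.20.
Break-even = £3,300.00 / £407.20 = 8.10 → 9 months.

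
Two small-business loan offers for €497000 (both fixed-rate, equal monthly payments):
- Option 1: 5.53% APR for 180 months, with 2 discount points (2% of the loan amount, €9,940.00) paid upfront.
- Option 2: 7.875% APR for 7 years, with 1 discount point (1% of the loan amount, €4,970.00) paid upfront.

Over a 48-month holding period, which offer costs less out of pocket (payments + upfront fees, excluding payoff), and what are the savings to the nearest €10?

Option 1 by €170,070

Option 1: at 5.53% the monthly rate is 0.0046083, so the payment is 497,000 × 0.0046083 / (1 − 1.0046083^−180) = €4,068.82.
Option 2: at 7.875% the monthly rate is 0.0065625, so the payment is 497,000 × 0.0065625 / (1 − 1.0065625^−84) = €7,715.43.
Over 48 months: Option 1 costs 48 × €4,068.82 + €9,940.00 = €205,243.36; Option 2 costs 48 × €7,715.43 + €4,970.00 = €375,310.64.
Option 1 is cheaper by €375,310.64 − €205,243.36 = €170,067.28.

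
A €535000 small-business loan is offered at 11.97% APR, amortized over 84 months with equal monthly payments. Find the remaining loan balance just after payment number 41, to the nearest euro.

With monthly rate i = 11.97%/12 = 0.0099750, the balance after k of n payments is P · [(1+i)^n − (1+i)^k] / [(1+i)^n − 1].
(1+0.0099750)^84 = 2.30193151 and (1+0.0099750)^41 = 1.50222704, so the balance is 535,000 × (2.30193151 − 1.50222704) / (2.30193151 − 1) = €328,620.89.

€328,621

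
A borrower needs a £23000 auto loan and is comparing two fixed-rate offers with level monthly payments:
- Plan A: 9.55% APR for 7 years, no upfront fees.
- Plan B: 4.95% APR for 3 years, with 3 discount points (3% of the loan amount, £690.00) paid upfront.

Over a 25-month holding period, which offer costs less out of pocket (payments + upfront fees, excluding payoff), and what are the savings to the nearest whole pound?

Plan A by £8,498

Plan A: at 9.55% the monthly rate is 0.0079583, so the payment is 23,000 × 0.0079583 / (1 − 1.0079583^−84) = £376.50.
Plan B: at 4.95% the monthly rate is 0.0041250, so the payment is 23,000 × 0.0041250 / (1 − 1.0041250^−36) = £688.81.
Over 25 months: Plan A costs 25 × £376.50 = £9,412.50; Plan B costs 25 × £688.81 + £690.00 = £17,910.25.
Plan A is cheaper by £17,910.25 − £9,412.50 = £8,497.75.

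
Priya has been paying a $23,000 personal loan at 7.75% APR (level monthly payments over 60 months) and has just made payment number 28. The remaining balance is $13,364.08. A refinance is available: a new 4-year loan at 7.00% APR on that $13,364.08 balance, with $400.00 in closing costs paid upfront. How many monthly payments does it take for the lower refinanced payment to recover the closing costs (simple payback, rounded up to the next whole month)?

3 months

Current payment = 23,000 × 7.75%/12 / (1 − (1+0.0064583)^−60) = $463.61.
Refinanced payment = 13,364.08 × 0.0058333 / (1 − (1+0.0058333)^−48) = $320.02.
Monthly savings = $463.61 − $320.02 = $143.59.
Break-even = $400.00 / $143.59 = 2.79 → 3 months.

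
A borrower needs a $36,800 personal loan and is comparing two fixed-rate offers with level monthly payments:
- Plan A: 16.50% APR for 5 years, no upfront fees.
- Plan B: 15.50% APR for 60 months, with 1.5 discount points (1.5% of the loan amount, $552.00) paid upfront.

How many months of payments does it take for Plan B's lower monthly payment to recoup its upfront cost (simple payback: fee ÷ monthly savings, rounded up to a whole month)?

Plan A: at 16.50% the monthly rate is 0.0137500, so the payment is 36,800 × 0.0137500 / (1 − 1.0137500^−60) = $904.71.
Plan B: monthly rate = 15.5%/12 = 0.0129167; payment = 36,800 × 0.0129167 / (1 − (1+0.0129167)^−60) = $885.16.
Monthly savings = $904.71 − $885.16 = $19.55.
Break-even = $552.00 / $19.55 = 28.24 → 29 months.

29 months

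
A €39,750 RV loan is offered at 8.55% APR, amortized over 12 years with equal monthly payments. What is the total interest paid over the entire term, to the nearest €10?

€23,950

At 8.55% the monthly rate is 0.0071250, so the payment is 39,750 × 0.0071250 / (1 − 1.0071250^−144) = €442.35.
Total paid = 144 × €442.35 = €63,698.40; interest = €63,698.40 − €39,750 = €23,948.40.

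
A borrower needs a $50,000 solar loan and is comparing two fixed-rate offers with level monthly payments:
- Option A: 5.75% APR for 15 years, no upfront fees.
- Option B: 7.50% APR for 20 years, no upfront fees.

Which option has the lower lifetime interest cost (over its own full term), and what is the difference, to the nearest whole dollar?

Option A by $21,934

Option A: monthly rate = 5.75%/12 = 0.0047917; payment = 50,000 × 0.0047917 / (1 − (1+0.0047917)^−180) = $415.21.
Total interest on Option A = 180 × $415.21 − $50,000 = $24,737.80.
Option B: monthly rate = 7.5%/12 = 0.0062500; payment = 50,000 × 0.0062500 / (1 − (1+0.0062500)^−240) = $402.80.
Total interest on Option B = 240 × $402.80 − $50,000 = $46,672.00.
Option A is lower by $21,934.20.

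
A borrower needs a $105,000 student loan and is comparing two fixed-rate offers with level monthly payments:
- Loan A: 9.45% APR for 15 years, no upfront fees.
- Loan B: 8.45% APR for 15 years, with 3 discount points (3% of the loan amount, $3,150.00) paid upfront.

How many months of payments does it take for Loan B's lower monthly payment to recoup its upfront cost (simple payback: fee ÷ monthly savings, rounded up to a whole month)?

Loan A: monthly rate = 9.45%/12 = 0.0078750; payment = 105,000 × 0.0078750 / (1 − (1+0.0078750)^−180) = $1,093.27.
Loan B: monthly rate = 8.45%/12 = 0.0070417; payment = 105,000 × 0.0070417 / (1 − (1+0.0070417)^−180) = $1,030.90.
Monthly savings = $1,093.27 − $1,030.90 = $62.37.
Break-even = $3,150.00 / $62.37 = 50.51 → 51 months.

51 months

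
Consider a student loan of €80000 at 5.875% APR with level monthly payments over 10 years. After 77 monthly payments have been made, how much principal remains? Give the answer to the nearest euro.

€34,169

With monthly rate i = 5.875%/12 = 0.0048958, the balance after k of n payments is P · [(1+i)^n − (1+i)^k] / [(1+i)^n − 1].
(1+0.0048958)^120 = 1.79690641 and (1+0.0048958)^77 = 1.45653358, so the balance is 80,000 × (1.79690641 − 1.45653358) / (1.79690641 − 1) = €34,169.42.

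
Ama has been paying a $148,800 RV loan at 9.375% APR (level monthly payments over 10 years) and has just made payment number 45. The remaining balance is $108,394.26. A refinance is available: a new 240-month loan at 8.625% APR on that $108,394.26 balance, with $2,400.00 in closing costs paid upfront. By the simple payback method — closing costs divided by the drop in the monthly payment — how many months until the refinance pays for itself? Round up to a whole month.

Current payment = 148,800 × 9.375%/12 / (1 − (1+0.0078125)^−120) = $1,915.27.
Refinanced payment = 108,394.26 × 0.0071875 / (1 − (1+0.0071875)^−240) = $949.26.
Monthly savings = $1,915.27 − $949.26 = $966.01.
Break-even = $2,400.00 / $966.01 = 2.48 → 3 months.

3 months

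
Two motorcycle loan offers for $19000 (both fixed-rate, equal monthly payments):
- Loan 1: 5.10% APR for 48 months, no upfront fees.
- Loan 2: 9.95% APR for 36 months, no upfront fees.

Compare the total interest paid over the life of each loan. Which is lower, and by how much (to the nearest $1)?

Loan 1: at 5.10% the monthly rate is 0.0042500, so the payment is 19,000 × 0.0042500 / (1 − 1.0042500^−48) = $438.42.
Total interest on Loan 1 = 48 × $438.42 − $19,000 = $2,044.16.
Loan 2: at 9.95% the monthly rate is 0.0082917, so the payment is 19,000 × 0.0082917 / (1 − 1.0082917^−36) = $612.63.
Total interest on Loan 2 = 36 × $612.63 − $19,000 = $3,054.68.
Loan 1 is lower by $1,010.52.

Loan 1 by $1,011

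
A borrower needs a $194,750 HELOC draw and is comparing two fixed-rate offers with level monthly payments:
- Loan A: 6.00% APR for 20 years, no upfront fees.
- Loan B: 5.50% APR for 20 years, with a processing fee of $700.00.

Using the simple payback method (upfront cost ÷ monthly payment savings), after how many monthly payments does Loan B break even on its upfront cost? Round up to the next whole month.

Loan A: at 6.00% the monthly rate is 0.0050000, so the payment is 194,750 × 0.0050000 / (1 − 1.0050000^−240) = $1,395.25.
Loan B: at 5.50% the monthly rate is 0.0045833, so the payment is 194,750 × 0.0045833 / (1 − 1.0045833^−240) = $1,339.66.
Monthly savings = $1,395.25 − $1,339.66 = $55.59.
Break-even = $700.00 / $55.59 = 12.59 → 13 months.

13 months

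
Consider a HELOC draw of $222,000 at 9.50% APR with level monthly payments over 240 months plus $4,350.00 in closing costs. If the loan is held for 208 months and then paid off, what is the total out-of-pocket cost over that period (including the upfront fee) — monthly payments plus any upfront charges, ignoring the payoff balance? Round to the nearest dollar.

Monthly rate = 9.5%/12 = 0.0079167; payment = 222,000 × 0.0079167 / (1 − (1+0.0079167)^−240) = $2,069.33.
Total outlay = 208 × $2,069.33 + $4,350.00 = $434,770.64.

$434,771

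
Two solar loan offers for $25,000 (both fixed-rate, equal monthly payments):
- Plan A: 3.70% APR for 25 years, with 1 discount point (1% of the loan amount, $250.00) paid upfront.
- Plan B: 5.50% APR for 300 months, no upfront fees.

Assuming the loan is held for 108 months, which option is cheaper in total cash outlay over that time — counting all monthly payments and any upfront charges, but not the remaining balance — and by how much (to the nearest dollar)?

Plan A by $2,522

Plan A: monthly rate = 3.7%/12 = 0.0030833; payment = 25,000 × 0.0030833 / (1 − (1+0.0030833)^−300) = $127.85.
Plan B: at 5.50% the monthly rate is 0.0045833, so the payment is 25,000 × 0.0045833 / (1 − 1.0045833^−300) = $153.52.
Over 108 months: Plan A costs 108 × $127.85 + $250.00 = $14,057.80; Plan B costs 108 × $153.52 = $16,580.16.
Plan A is cheaper by $16,580.16 − $14,057.80 = $2,522.36.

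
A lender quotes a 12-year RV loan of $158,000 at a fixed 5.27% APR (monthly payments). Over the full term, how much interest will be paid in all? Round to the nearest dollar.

At 5.27% the monthly rate is 0.0043917, so the payment is 158,000 × 0.0043917 / (1 − 1.0043917^−144) = $1,482.82.
Total paid = 144 × $1,482.82 = $213,526.08; interest = $213,526.08 − $158,000 = $55,526.08.

$55,526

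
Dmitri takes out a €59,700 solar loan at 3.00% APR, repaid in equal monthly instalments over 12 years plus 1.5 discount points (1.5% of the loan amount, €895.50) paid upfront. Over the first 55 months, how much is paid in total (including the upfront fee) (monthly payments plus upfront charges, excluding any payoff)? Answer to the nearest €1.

€28,076

At 3.00% the monthly rate is 0.0025000, so the payment is 59,700 × 0.0025000 / (1 − 1.0025000^−144) = €494.19.
Total outlay = 55 × €494.19 + €895.50 = €28,075.95.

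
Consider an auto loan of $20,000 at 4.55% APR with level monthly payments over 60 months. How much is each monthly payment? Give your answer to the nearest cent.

$373.32

At 4.55% the monthly rate is 0.0037917, so the payment is 20,000 × 0.0037917 / (1 − 1.0037917^−60) = $373.32.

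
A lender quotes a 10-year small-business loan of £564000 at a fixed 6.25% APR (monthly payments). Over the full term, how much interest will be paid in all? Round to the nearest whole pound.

£195,912

Monthly rate = 6.25%/12 = 0.0052083; payment = 564,000 × 0.0052083 / (1 − (1+0.0052083)^−120) = £6,332.60.
Total paid = 120 × £6,332.60 = £759,912.00; interest = £759,912.00 − £564,000 = £195,912.00.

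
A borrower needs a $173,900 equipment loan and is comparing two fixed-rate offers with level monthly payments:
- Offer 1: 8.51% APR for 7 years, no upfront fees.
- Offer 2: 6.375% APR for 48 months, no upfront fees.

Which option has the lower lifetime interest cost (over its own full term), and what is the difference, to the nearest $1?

Offer 1: at 8.51% the monthly rate is 0.0070917, so the payment is 173,900 × 0.0070917 / (1 − 1.0070917^−84) = $2,754.84.
Total interest on Offer 1 = 84 × $2,754.84 − $173,900 = $57,506.56.
Offer 2: monthly rate = 6.375%/12 = 0.0053125; payment = 173,900 × 0.0053125 / (1 − (1+0.0053125)^−48) = $4,114.01.
Total interest on Offer 2 = 48 × $4,114.01 − $173,900 = $23,572.48.
Offer 2 is lower by $33,934.08.

Offer 2 by $33,934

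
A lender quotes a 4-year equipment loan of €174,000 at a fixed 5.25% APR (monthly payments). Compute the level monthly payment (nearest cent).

€4,026.83

At 5.25% the monthly rate is 0.0043750, so the payment is 174,000 × 0.0043750 / (1 − 1.0043750^−48) = €4,026.83.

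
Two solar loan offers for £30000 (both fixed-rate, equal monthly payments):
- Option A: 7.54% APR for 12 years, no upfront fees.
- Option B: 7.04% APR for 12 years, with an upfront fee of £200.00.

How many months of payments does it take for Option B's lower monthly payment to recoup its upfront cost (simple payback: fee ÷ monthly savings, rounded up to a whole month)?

25 months

Option A: at 7.54% the monthly rate is 0.0062833, so the payment is 30,000 × 0.0062833 / (1 − 1.0062833^−144) = £317.22.
Option B: monthly rate = 7.04%/12 = 0.0058667; payment = 30,000 × 0.0058667 / (1 − (1+0.0058667)^−144) = £309.15.
Monthly savings = £317.22 − £309.15 = £8.07.
Break-even = £200.00 / £8.07 = 24.78 → 25 months.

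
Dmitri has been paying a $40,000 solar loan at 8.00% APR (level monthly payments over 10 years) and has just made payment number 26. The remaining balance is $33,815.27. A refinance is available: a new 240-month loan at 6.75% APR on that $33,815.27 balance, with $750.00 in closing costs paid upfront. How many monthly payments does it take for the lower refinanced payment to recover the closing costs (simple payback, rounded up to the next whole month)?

4 months

Current payment = 40,000 × 8%/12 / (1 − (1+0.0066667)^−120) = $485.31.
Refinanced payment = 33,815.27 × 0.0056250 / (1 − (1+0.0056250)^−240) = $257.12.
Monthly savings = $485.31 − $257.12 = $228.19.
Break-even = $750.00 / $228.19 = 3.29 → 4 months.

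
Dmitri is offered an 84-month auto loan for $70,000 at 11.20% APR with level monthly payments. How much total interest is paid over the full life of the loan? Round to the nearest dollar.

At 11.20% the monthly rate is 0.0093333, so the payment is 70,000 × 0.0093333 / (1 − 1.0093333^−84) = $1,205.94.
Total paid = 84 × $1,205.94 = $101,298.96; interest = $101,298.96 − $70,000 = $31,298.96.

$31,299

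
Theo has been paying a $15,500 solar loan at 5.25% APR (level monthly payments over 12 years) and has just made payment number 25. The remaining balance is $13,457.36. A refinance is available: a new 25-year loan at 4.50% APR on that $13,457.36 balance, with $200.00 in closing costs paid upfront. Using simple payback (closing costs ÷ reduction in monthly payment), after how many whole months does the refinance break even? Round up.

3 months

Current payment = 15,500 × 5.25%/12 / (1 − (1+0.0043750)^−144) = $145.31.
Refinanced payment = 13,457.36 × 0.0037500 / (1 − (1+0.0037500)^−300) = $74.80.
Monthly savings = $145.31 − $74.80 = $70.51.
Break-even = $200.00 / $70.51 = 2.84 → 3 months.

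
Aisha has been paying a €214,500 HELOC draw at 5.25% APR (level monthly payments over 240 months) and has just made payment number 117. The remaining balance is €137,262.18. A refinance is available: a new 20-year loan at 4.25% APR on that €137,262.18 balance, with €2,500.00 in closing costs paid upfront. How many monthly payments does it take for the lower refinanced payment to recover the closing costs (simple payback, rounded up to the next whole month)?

5 months

Current payment = 214,500 × 5.25%/12 / (1 − (1+0.0043750)^−240) = €1,445.40.
Refinanced payment = 137,262.18 × 0.0035417 / (1 − (1+0.0035417)^−240) = €849.97.
Monthly savings = €1,445.40 − €849.97 = €595.43.
Break-even = €2,500.00 / €595.43 = 4.20 → 5 months.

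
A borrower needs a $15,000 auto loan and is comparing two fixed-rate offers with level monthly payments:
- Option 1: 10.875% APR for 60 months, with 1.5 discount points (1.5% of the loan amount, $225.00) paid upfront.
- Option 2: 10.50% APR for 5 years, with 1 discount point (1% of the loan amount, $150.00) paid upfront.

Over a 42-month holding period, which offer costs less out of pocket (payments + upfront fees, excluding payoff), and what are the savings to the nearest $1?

Option 2 by $192

Option 1: monthly rate = 10.875%/12 = 0.0090625; payment = 15,000 × 0.0090625 / (1 − (1+0.0090625)^−60) = $325.20.
Option 2: monthly rate = 10.5%/12 = 0.0087500; payment = 15,000 × 0.0087500 / (1 − (1+0.0087500)^−60) = $322.41.
Over 42 months: Option 1 costs 42 × $325.20 + $225.00 = $13,883.40; Option 2 costs 42 × $322.41 + $150.00 = $13,691.22.
Option 2 is cheaper by $13,883.40 − $13,691.22 = $192.18.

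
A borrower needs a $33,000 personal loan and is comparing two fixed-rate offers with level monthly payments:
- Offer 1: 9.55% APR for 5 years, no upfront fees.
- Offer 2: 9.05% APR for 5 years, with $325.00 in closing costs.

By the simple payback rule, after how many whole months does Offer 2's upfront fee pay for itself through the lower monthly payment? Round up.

41 months

Offer 1: monthly rate = 9.55%/12 = 0.0079583; payment = 33,000 × 0.0079583 / (1 − (1+0.0079583)^−60) = $693.87.
Offer 2: at 9.05% the monthly rate is 0.0075417, so the payment is 33,000 × 0.0075417 / (1 − 1.0075417^−60) = $685.83.
Monthly savings = $693.87 − $685.83 = $8.04.
Break-even = $325.00 / $8.04 = 40.42 → 41 months.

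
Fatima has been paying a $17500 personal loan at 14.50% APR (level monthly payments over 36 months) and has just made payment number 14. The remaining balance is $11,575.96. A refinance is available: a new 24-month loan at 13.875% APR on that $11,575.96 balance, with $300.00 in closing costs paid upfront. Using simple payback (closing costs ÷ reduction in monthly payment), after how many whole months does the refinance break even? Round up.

Current payment = 17,500 × 14.5%/12 / (1 − (1+0.0120833)^−36) = $602.37.
Refinanced payment = 11,575.96 × 0.0115625 / (1 − (1+0.0115625)^−24) = $555.11.
Monthly savings = $602.37 − $555.11 = $47.26.
Break-even = $300.00 / $47.26 = 6.35 → 7 months.

7 months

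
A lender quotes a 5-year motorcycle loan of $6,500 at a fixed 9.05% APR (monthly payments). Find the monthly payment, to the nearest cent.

$135.09

At 9.05% the monthly rate is 0.0075417, so the payment is 6,500 × 0.0075417 / (1 − 1.0075417^−60) = $135.09.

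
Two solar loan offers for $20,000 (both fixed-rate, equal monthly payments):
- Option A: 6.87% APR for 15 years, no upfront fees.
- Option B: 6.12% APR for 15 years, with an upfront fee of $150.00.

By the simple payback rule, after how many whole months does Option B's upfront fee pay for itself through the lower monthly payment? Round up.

19 months

Option A: at 6.87% the monthly rate is 0.0057250, so the payment is 20,000 × 0.0057250 / (1 − 1.0057250^−180) = $178.32.
Option B: at 6.12% the monthly rate is 0.0051000, so the payment is 20,000 × 0.0051000 / (1 − 1.0051000^−180) = $170.07.
Monthly savings = $178.32 − $170.07 = $8.25.
Break-even = $150.00 / $8.25 = 18.18 → 19 months.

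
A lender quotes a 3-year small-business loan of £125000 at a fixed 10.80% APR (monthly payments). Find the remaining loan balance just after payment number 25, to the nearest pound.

With monthly rate i = 10.8%/12 = 0.0090000, the balance after k of n payments is P · [(1+i)^n − (1+i)^k] / [(1+i)^n − 1].
(1+0.0090000)^36 = 1.38064487 and (1+0.0090000)^25 = 1.25106293, so the balance is 125,000 × (1.38064487 − 1.25106293) / (1.38064487 − 1) = £42,553.42.

£42,553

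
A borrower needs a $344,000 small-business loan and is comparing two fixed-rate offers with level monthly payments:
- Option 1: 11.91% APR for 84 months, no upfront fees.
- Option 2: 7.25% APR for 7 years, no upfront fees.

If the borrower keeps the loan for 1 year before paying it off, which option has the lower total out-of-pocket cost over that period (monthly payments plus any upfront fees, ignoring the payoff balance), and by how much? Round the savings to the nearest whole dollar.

Option 1: at 11.91% the monthly rate is 0.0099250, so the payment is 344,000 × 0.0099250 / (1 − 1.0099250^−84) = $6,056.00.
Option 2: at 7.25% the monthly rate is 0.0060417, so the payment is 344,000 × 0.0060417 / (1 − 1.0060417^−84) = $5,234.02.
Over 12 months: Option 1 costs 12 × $6,056.00 = $72,672.00; Option 2 costs 12 × $5,234.02 = $62,808.24.
Option 2 is cheaper by $72,672.00 − $62,808.24 = $9,863.76.

Option 2 by $9,864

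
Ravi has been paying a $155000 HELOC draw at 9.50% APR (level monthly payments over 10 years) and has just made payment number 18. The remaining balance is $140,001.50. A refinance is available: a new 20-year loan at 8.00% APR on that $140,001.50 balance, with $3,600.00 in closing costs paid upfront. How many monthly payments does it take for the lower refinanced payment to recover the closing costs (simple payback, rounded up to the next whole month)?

Current payment = 155,000 × 9.5%/12 / (1 − (1+0.0079167)^−120) = $2,005.66.
Refinanced payment = 140,001.50 × 0.0066667 / (1 − (1+0.0066667)^−240) = $1,171.03.
Monthly savings = $2,005.66 − $1,171.03 = $834.63.
Break-even = $3,600.00 / $834.63 = 4.31 → 5 months.

5 months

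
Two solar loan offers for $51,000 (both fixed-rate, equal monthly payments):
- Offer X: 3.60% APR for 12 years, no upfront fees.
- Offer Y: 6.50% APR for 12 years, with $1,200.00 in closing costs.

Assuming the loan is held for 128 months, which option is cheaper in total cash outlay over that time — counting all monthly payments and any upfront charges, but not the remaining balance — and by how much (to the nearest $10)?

Offer X: at 3.60% the monthly rate is 0.0030000, so the payment is 51,000 × 0.0030000 / (1 − 1.0030000^−144) = $436.68.
Offer Y: monthly rate = 6.5%/12 = 0.0054167; payment = 51,000 × 0.0054167 / (1 − (1+0.0054167)^−144) = $510.98.
Over 128 months: Offer X costs 128 × $436.68 = $55,895.04; Offer Y costs 128 × $510.98 + $1,200.00 = $66,605.44.
Offer X is cheaper by $66,605.44 − $55,895.04 = $10,710.40.

Offer X by $10,710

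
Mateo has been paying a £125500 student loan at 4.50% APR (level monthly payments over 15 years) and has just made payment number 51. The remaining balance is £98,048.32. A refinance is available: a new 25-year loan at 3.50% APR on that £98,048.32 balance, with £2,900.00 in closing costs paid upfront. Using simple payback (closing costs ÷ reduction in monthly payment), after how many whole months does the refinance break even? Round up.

Current payment = 125,500 × 4.5%/12 / (1 − (1+0.0037500)^−180) = £960.07.
Refinanced payment = 98,048.32 × 0.0029167 / (1 − (1+0.0029167)^−300) = £490.85.
Monthly savings = £960.07 − £490.85 = £469.22.
Break-even = £2,900.00 / £469.22 = 6.18 → 7 months.

7 months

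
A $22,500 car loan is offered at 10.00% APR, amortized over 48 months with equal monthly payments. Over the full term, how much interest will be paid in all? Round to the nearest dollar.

$4,892

At 10.00% the monthly rate is 0.0083333, so the payment is 22,500 × 0.0083333 / (1 − 1.0083333^−48) = $570.66.
Total paid = 48 × $570.66 = $27,391.68; interest = $27,391.68 − $22,500 = $4,891.68.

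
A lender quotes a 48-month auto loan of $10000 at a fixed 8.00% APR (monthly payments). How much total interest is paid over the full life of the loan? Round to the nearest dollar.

At 8.00% the monthly rate is 0.0066667, so the payment is 10,000 × 0.0066667 / (1 − 1.0066667^−48) = $244.13.
Total paid = 48 × $244.13 = $11,718.24; interest = $11,718.24 − $10,000 = $1,718.24.

$1,718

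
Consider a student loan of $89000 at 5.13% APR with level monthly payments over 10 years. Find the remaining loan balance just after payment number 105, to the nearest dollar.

$13,769

With monthly rate i = 5.13%/12 = 0.0042750, the balance after k of n payments is P · [(1+i)^n − (1+i)^k] / [(1+i)^n − 1].
(1+0.0042750)^120 = 1.66846923 and (1+0.0042750)^105 = 1.56505076, so the balance is 89,000 × (1.66846923 − 1.56505076) / (1.66846923 − 1) = $13,769.14.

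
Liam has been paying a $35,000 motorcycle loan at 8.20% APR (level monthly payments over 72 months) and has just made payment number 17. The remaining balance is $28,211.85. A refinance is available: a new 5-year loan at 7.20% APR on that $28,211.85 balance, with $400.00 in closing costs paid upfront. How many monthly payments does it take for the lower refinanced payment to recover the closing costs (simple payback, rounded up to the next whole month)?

8 months

Current payment = 35,000 × 8.2%/12 / (1 − (1+0.0068333)^−72) = $617.09.
Refinanced payment = 28,211.85 × 0.0060000 / (1 − (1+0.0060000)^−60) = $561.29.
Monthly savings = $617.09 − $561.29 = $55.80.
Break-even = $400.00 / $55.80 = 7.17 → 8 months.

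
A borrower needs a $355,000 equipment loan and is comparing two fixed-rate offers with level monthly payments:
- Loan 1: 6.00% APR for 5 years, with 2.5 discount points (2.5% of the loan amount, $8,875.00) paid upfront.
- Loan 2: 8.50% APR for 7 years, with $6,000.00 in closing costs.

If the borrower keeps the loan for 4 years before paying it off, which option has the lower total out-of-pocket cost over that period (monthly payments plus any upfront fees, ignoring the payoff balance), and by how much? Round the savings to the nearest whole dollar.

Loan 1: at 6.00% the monthly rate is 0.0050000, so the payment is 355,000 × 0.0050000 / (1 − 1.0050000^−60) = $6,863.14.
Loan 2: monthly rate = 8.5%/12 = 0.0070833; payment = 355,000 × 0.0070833 / (1 − (1+0.0070833)^−84) = $5,621.95.
Over 48 months: Loan 1 costs 48 × $6,863.14 + $8,875.00 = $338,305.72; Loan 2 costs 48 × $5,621.95 + $6,000.00 = $275,853.60.
Loan 2 is cheaper by $338,305.72 − $275,853.60 = $62,452.12.

Loan 2 by $62,452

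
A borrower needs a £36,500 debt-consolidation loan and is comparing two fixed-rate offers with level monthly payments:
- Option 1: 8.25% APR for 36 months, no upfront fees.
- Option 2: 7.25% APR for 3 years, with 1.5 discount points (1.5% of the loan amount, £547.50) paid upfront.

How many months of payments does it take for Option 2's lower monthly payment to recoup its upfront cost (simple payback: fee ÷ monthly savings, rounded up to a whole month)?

Option 1: monthly rate = 8.25%/12 = 0.0068750; payment = 36,500 × 0.0068750 / (1 − (1+0.0068750)^−36) = £1,147.99.
Option 2: monthly rate = 7.25%/12 = 0.0060417; payment = 36,500 × 0.0060417 / (1 − (1+0.0060417)^−36) = £1,131.19.
Monthly savings = £1,147.99 − £1,131.19 = £16.80.
Break-even = £547.50 / £16.80 = 32.59 → 33 months.

33 months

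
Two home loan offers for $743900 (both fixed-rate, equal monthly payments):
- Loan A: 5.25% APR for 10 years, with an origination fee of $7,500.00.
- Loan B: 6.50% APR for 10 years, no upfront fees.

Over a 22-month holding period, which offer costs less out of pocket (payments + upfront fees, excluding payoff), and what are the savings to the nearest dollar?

Loan A by $2,739

Loan A: monthly rate = 5.25%/12 = 0.0043750; payment = 743,900 × 0.0043750 / (1 − (1+0.0043750)^−120) = $7,981.43.
Loan B: at 6.50% the monthly rate is 0.0054167, so the payment is 743,900 × 0.0054167 / (1 − 1.0054167^−120) = $8,446.83.
Over 22 months: Loan A costs 22 × $7,981.43 + $7,500.00 = $183,091.46; Loan B costs 22 × $8,446.83 = $185,830.26.
Loan A is cheaper by $185,830.26 − $183,091.46 = $2,738.80.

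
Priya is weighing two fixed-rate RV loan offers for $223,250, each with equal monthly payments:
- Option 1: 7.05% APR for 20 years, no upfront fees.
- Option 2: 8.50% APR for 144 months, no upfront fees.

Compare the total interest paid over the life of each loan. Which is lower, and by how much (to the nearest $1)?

Option 1: at 7.05% the monthly rate is 0.0058750, so the payment is 223,250 × 0.0058750 / (1 − 1.0058750^−240) = $1,737.56.
Total interest on Option 1 = 240 × $1,737.56 − $223,250 = $193,764.40.
Option 2: monthly rate = 8.5%/12 = 0.0070833; payment = 223,250 × 0.0070833 / (1 − (1+0.0070833)^−144) = $2,478.20.
Total interest on Option 2 = 144 × $2,478.20 − $223,250 = $133,610.80.
Option 2 is lower by $60,153.60.

Option 2 by $60,154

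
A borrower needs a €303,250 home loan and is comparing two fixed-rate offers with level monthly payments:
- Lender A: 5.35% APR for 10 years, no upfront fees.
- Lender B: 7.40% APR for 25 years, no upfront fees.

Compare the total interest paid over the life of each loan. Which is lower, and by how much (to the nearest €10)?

Lender A: monthly rate = 5.35%/12 = 0.0044583; payment = 303,250 × 0.0044583 / (1 − (1+0.0044583)^−120) = €3,268.57.
Total interest on Lender A = 120 × €3,268.57 − €303,250 = €88,978.40.
Lender B: monthly rate = 7.4%/12 = 0.0061667; payment = 303,250 × 0.0061667 / (1 − (1+0.0061667)^−300) = €2,221.30.
Total interest on Lender B = 300 × €2,221.30 − €303,250 = €363,140.00.
Lender A is lower by €274,161.60.

Lender A by €274,160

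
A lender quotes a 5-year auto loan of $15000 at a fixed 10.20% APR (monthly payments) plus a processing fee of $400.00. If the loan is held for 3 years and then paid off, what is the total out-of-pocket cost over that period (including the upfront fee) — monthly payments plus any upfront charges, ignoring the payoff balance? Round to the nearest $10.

At 10.20% the monthly rate is 0.0085000, so the payment is 15,000 × 0.0085000 / (1 − 1.0085000^−60) = $320.18.
Total outlay = 36 × $320.18 + $400.00 = $11,926.48.

$11,930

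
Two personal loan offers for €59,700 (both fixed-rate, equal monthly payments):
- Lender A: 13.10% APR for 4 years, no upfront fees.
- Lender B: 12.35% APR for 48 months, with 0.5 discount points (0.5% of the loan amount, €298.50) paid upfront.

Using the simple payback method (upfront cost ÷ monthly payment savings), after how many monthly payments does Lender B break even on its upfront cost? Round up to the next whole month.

Lender A: at 13.10% the monthly rate is 0.0109167, so the payment is 59,700 × 0.0109167 / (1 − 1.0109167^−48) = €1,604.57.
Lender B: at 12.35% the monthly rate is 0.0102917, so the payment is 59,700 × 0.0102917 / (1 − 1.0102917^−48) = €1,582.41.
Monthly savings = €1,604.57 − €1,582.41 = €22.16.
Break-even = €298.50 / €22.16 = 13.47 → 14 months.

14 months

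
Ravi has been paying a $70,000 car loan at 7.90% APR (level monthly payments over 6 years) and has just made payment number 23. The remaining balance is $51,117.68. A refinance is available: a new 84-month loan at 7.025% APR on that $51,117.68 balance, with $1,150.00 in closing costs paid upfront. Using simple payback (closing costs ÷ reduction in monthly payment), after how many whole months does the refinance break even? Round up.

Current payment = 70,000 × 7.9%/12 / (1 − (1+0.0065833)^−72) = $1,223.91.
Refinanced payment = 51,117.68 × 0.0058542 / (1 − (1+0.0058542)^−84) = $772.13.
Monthly savings = $1,223.91 − $772.13 = $451.78.
Break-even = $1,150.00 / $451.78 = 2.55 → 3 months.

3 months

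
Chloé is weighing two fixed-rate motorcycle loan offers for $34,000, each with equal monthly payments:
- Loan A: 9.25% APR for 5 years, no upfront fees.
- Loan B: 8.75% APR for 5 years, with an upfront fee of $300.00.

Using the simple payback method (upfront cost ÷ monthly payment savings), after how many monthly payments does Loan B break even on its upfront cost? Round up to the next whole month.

37 months

Loan A: monthly rate = 9.25%/12 = 0.0077083; payment = 34,000 × 0.0077083 / (1 − (1+0.0077083)^−60) = $709.92.
Loan B: at 8.75% the monthly rate is 0.0072917, so the payment is 34,000 × 0.0072917 / (1 − 1.0072917^−60) = $701.67.
Monthly savings = $709.92 − $701.67 = $8.25.
Break-even = $300.00 / $8.25 = 36.36 → 37 months.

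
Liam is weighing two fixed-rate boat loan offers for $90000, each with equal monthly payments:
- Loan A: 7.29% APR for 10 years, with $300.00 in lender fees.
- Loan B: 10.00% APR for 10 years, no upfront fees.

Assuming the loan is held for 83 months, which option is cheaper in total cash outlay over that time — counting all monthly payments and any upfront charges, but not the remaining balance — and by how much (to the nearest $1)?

Loan A by $10,563

Loan A: at 7.29% the monthly rate is 0.0060750, so the payment is 90,000 × 0.0060750 / (1 − 1.0060750^−120) = $1,058.48.
Loan B: at 10.00% the monthly rate is 0.0083333, so the payment is 90,000 × 0.0083333 / (1 − 1.0083333^−120) = $1,189.36.
Over 83 months: Loan A costs 83 × $1,058.48 + $300.00 = $88,153.84; Loan B costs 83 × $1,189.36 = $98,716.88.
Loan A is cheaper by $98,716.88 − $88,153.84 = $10,563.04.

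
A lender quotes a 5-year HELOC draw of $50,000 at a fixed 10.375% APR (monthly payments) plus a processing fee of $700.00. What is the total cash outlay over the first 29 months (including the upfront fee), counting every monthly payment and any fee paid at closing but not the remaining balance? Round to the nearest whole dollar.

$31,776

Monthly rate = 10.375%/12 = 0.0086458; payment = 50,000 × 0.0086458 / (1 − (1+0.0086458)^−60) = $1,071.60.
Total outlay = 29 × $1,071.60 + $700.00 = $31,776.40.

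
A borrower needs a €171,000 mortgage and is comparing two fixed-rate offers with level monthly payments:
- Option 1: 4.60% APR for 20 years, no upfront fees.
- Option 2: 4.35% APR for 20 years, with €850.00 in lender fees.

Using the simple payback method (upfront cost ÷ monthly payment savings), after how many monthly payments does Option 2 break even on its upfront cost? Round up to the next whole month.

37 months

Option 1: monthly rate = 4.6%/12 = 0.0038333; payment = 171,000 × 0.0038333 / (1 − (1+0.0038333)^−240) = €1,091.08.
Option 2: monthly rate = 4.35%/12 = 0.0036250; payment = 171,000 × 0.0036250 / (1 − (1+0.0036250)^−240) = €1,068.03.
Monthly savings = €1,091.08 − €1,068.03 = €23.05.
Break-even = €850.00 / €23.05 = 36.88 → 37 months.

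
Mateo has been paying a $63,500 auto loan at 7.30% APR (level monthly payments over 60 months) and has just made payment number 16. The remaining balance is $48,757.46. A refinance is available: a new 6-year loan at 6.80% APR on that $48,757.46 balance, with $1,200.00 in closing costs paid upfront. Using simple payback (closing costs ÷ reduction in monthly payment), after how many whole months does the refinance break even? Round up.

Current payment = 63,500 × 7.3%/12 / (1 − (1+0.0060833)^−60) = $1,266.38.
Refinanced payment = 48,757.46 × 0.0056667 / (1 − (1+0.0056667)^−72) = $826.59.
Monthly savings = $1,266.38 − $826.59 = $439.79.
Break-even = $1,200.00 / $439.79 = 2.73 → 3 months.

3 months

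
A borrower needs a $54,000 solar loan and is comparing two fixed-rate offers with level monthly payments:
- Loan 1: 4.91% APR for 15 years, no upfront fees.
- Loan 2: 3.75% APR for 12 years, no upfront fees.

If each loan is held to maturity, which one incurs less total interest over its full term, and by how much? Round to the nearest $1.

Loan 2 by $9,269

Loan 1: at 4.91% the monthly rate is 0.0040917, so the payment is 54,000 × 0.0040917 / (1 − 1.0040917^−180) = $424.50.
Total interest on Loan 1 = 180 × $424.50 − $54,000 = $22,410.00.
Loan 2: at 3.75% the monthly rate is 0.0031250, so the payment is 54,000 × 0.0031250 / (1 − 1.0031250^−144) = $466.26.
Total interest on Loan 2 = 144 × $466.26 − $54,000 = $13,141.44.
Loan 2 is lower by $9,268.56.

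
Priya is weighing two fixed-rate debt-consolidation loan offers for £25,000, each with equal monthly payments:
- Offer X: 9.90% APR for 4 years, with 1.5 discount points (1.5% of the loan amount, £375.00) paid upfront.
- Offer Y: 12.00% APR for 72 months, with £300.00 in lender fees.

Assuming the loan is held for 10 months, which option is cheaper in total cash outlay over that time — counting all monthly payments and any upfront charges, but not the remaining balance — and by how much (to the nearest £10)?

Offer Y by £1,520

Offer X: at 9.90% the monthly rate is 0.0082500, so the payment is 25,000 × 0.0082500 / (1 − 1.0082500^−48) = £632.86.
Offer Y: at 12.00% the monthly rate is 0.0100000, so the payment is 25,000 × 0.0100000 / (1 − 1.0100000^−72) = £488.75.
Over 10 months: Offer X costs 10 × £632.86 + £375.00 = £6,703.60; Offer Y costs 10 × £488.75 + £300.00 = £5,187.50.
Offer Y is cheaper by £6,703.60 − £5,187.50 = £1,516.10.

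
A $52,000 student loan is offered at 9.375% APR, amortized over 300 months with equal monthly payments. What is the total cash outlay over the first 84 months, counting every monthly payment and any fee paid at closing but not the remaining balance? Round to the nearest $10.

$37,780

Monthly rate = 9.375%/12 = 0.0078125; payment = 52,000 × 0.0078125 / (1 − (1+0.0078125)^−300) = $449.81.
Total outlay = 84 × $449.81 = $37,784.04.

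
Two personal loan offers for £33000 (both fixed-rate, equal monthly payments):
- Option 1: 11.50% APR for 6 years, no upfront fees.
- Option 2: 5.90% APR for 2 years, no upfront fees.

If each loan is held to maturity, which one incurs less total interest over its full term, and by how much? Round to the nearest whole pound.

Option 1: monthly rate = 11.5%/12 = 0.0095833; payment = 33,000 × 0.0095833 / (1 − (1+0.0095833)^−72) = £636.61.
Total interest on Option 1 = 72 × £636.61 − £33,000 = £12,835.92.
Option 2: at 5.90% the monthly rate is 0.0049167, so the payment is 33,000 × 0.0049167 / (1 − 1.0049167^−24) = £1,461.09.
Total interest on Option 2 = 24 × £1,461.09 − £33,000 = £2,066.16.
Option 2 is lower by £10,769.76.

Option 2 by £10,770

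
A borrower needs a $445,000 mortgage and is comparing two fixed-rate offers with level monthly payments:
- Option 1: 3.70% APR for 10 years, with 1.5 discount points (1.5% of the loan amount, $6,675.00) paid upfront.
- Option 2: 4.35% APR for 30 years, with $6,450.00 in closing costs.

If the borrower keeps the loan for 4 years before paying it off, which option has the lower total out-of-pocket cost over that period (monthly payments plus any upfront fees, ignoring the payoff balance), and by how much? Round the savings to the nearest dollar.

Option 2 by $107,120

Option 1: monthly rate = 3.7%/12 = 0.0030833; payment = 445,000 × 0.0030833 / (1 − (1+0.0030833)^−120) = $4,442.23.
Option 2: monthly rate = 4.35%/12 = 0.0036250; payment = 445,000 × 0.0036250 / (1 − (1+0.0036250)^−360) = $2,215.26.
Over 48 months: Option 1 costs 48 × $4,442.23 + $6,675.00 = $219,902.04; Option 2 costs 48 × $2,215.26 + $6,450.00 = $112,782.48.
Option 2 is cheaper by $219,902.04 − $112,782.48 = $107,119.56.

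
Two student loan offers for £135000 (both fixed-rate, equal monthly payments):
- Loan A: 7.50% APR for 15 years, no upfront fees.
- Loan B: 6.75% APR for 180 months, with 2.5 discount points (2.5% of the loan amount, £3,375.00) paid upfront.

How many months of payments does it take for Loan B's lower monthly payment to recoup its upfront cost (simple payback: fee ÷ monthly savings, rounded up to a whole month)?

60 months

Loan A: monthly rate = 7.5%/12 = 0.0062500; payment = 135,000 × 0.0062500 / (1 − (1+0.0062500)^−180) = £1,251.47.
Loan B: at 6.75% the monthly rate is 0.0056250, so the payment is 135,000 × 0.0056250 / (1 − 1.0056250^−180) = £1,194.63.
Monthly savings = £1,251.47 − £1,194.63 = £56.84.
Break-even = £3,375.00 / £56.84 = 59.38 → 60 months.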